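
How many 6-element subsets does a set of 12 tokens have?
C(12,6) = 12!/(6!×6!) = 924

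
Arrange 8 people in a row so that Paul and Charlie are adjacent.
Treat as block: (8-1)! × 2! = 5040 × 2 = 10080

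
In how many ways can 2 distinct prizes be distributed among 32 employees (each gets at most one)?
P(32,2) = 32!/(32-2)! = 992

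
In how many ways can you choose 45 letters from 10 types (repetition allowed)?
C(45+10-1, 10-1) = C(54, 9) = 5317936260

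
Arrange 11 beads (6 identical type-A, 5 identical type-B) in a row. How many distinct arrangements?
11! / (6! × 5!) = 462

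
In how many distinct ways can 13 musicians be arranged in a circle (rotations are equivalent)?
Circular: fix one position, arrange the rest. (13-1)! = 479001600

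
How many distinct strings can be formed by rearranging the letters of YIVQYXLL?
8! / (1! × 2! × 1! × 2! × 1! × 1!) = 10080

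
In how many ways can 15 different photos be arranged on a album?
15! = 1307674368000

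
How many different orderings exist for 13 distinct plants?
13! = 6227020800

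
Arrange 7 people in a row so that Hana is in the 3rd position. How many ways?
Fix one position: (7-1)! = 720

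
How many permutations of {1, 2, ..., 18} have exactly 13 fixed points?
Choose the 13 fixed points C(18,13) = 8568, derange the rest: !5 = Σ_{j=0}^{5} (-1)^j·5!/j! = 120 - 120 + 60 - 20 + 5 - 1 = 44. Product = 8568 × 44 = 376992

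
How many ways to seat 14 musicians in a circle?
Circular: fix one position, arrange the rest. (14-1)! = 6227020800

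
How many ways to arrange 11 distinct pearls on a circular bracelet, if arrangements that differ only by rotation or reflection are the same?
(11-1)!/2 = 3628800/2 = 1814400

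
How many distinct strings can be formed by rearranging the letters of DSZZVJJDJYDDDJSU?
16! / (2! × 5! × 2! × 4! × 1! × 1! × 1!) = 1816214400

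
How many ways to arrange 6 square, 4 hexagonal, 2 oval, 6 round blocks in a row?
18! / (6! × 4! × 2! × 6!) = 257297040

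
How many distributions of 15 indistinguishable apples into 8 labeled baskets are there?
C(15+8-1, 8-1) = C(22, 7) = 170544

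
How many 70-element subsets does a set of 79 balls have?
C(79,70) = 79!/(70!×9!) = 205811513765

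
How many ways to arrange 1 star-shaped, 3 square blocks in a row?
4! / (1! × 3!) = 4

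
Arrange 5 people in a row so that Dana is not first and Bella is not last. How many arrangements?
By inclusion-exclusion: 5! - 2×(5-1)! + (5-2)! = 120 - 48 + 6 = 78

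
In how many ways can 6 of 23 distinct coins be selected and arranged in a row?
P(23,6) = 23!/(23-6)! = 72681840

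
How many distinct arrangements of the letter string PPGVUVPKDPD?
11! / (1! × 1! × 1! × 2! × 4! × 2!) = 415800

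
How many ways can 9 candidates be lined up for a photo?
9! = 362880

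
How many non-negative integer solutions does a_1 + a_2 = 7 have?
C(7+2-1, 2-1) = C(8, 1) = 8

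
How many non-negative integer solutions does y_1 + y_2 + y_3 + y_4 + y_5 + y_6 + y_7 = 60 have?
C(60+7-1, 7-1) = C(66, 6) = 90858768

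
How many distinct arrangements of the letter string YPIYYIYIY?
9! / (5! × 1! × 3!) = 504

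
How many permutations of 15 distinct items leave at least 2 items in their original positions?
Exactly j fixed points: C(15,j)·!(15-j); sum over j ≥ 2 (derangement numbers via !m = (m-1)·(!(m-1) + !(m-2)): !0..!13 = 1, 0, 1, 2, 9, 44, 265, 1854, 14833, 133496, 1334961, 14684570, 176214841, 2290792932). Σ_{j=2}^{15} C(15,j)·!(15-j) = C(15,2)·!13 + C(15,3)·!12 + C(15,4)·!11 + C(15,5)·!10 + C(15,6)·!9 + C(15,7)·!8 + C(15,8)·!7 + C(15,9)·!6 + C(15,10)·!5 + C(15,11)·!4 + C(15,12)·!3 + C(15,13)·!2 + C(15,14)·!1 + C(15,15)·!0 = 105·2290792932 + 455·176214841 + 1365·14684570 + 3003·1334961 + 5005·133496 + 6435·14833 + 6435·1854 + 5005·265 + 3003·44 + 1365·9 + 455·2 + 105·1 + 15·0 + 1·1 = 345541336531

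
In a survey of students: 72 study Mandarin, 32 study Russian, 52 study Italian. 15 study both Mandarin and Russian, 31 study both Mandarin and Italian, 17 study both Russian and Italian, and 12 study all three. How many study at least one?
|A∪B∪C| = 72+32+52-15-31-17+12 = 105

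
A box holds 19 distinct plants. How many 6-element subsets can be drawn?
C(19,6) = 19!/(6!×13!) = 27132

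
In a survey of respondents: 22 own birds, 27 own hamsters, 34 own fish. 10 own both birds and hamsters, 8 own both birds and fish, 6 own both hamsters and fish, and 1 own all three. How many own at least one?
|A∪B∪C| = 22+27+34-10-8-6+1 = 60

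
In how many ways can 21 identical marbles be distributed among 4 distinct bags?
C(21+4-1, 4-1) = C(24, 3) = 2024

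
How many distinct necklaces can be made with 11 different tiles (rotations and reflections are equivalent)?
(11-1)!/2 = 3628800/2 = 1814400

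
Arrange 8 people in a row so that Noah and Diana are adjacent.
Treat as block: (8-1)! × 2! = 5040 × 2 = 10080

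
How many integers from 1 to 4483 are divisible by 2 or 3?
⌊4483/2⌋ + ⌊4483/3⌋ - ⌊4483/6⌋ = 2241 + 1494 - 747 = 2988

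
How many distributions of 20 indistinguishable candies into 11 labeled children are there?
C(20+11-1, 11-1) = C(30, 10) = 30045015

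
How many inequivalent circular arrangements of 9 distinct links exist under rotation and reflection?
(9-1)!/2 = 40320/2 = 20160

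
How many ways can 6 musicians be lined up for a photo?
6! = 720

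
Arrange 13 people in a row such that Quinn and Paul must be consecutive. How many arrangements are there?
Treat the 2 as one block: (13-2+1)! × 2! = 479001600 × 2 = 958003200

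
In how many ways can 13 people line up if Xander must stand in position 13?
Fix one position: (13-1)! = 479001600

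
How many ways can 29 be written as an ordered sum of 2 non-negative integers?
C(29+2-1, 2-1) = C(30, 1) = 30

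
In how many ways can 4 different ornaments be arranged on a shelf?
4! = 24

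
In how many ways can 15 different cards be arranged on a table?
15! = 1307674368000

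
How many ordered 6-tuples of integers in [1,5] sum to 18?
Coefficient of x^18 in (x + x² + ... + x^5)^6. By inclusion-exclusion on dice exceeding 5: Σ_j (-1)^j C(6,j)·C(18-1-5j, 5) = C(6,0)·C(17,5) - C(6,1)·C(12,5) + C(6,2)·C(7,5) = 1·6188 - 6·792 + 15·21 = 1751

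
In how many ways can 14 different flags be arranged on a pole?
14! = 87178291200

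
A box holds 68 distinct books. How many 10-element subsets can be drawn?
C(68,10) = 68!/(10!×58!) = 290752384208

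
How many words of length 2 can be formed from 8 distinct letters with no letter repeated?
P(8,2) = 8!/(8-2)! = 56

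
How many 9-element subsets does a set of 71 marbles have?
C(71,9) = 71!/(9!×62!) = 74473879480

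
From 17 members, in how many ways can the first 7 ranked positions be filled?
P(17,7) = 17!/(17-7)! = 98017920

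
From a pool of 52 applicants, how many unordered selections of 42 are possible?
C(52,42) = 52!/(42!×10!) = 15820024220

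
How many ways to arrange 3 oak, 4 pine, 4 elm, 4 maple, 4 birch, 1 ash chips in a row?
20! / (3! × 4! × 4! × 4! × 4! × 1!) = 1222160940000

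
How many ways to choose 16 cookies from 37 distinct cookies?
C(37,16) = 37!/(16!×21!) = 12875774670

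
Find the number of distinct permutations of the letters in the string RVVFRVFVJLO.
11! / (2! × 1! × 4! × 2! × 1! × 1!) = 415800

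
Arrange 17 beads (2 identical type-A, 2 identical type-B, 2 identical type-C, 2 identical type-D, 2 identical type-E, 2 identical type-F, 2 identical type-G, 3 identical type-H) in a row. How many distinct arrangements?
17! / (2! × 2! × 2! × 2! × 2! × 2! × 2! × 3!) = 463134672000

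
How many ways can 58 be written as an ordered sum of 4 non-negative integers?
C(58+4-1, 4-1) = C(61, 3) = 35990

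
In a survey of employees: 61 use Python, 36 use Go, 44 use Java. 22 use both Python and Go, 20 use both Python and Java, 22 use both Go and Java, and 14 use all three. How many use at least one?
|A∪B∪C| = 61+36+44-22-20-22+14 = 91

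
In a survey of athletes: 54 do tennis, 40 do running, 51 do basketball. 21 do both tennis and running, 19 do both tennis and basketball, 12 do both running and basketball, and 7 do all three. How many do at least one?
|A∪B∪C| = 54+40+51-21-19-12+7 = 100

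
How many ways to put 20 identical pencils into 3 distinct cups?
C(20+3-1, 3-1) = C(22, 2) = 231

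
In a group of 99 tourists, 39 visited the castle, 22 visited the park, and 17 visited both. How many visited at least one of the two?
|A∪B| = |A| + |B| - |A∩B| = 39 + 22 - 17 = 44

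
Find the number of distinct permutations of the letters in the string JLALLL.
6! / (1! × 1! × 4!) = 30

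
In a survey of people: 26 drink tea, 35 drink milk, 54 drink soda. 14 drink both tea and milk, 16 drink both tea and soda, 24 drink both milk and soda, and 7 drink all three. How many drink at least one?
|A∪B∪C| = 26+35+54-14-16-24+7 = 68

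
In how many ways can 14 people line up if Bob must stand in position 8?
Fix one position: (14-1)! = 6227020800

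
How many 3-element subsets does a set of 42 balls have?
C(42,3) = 42!/(3!×39!) = 11480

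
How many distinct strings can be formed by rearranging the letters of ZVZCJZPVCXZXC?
13! / (3! × 1! × 4! × 2! × 2! × 1!) = 10810800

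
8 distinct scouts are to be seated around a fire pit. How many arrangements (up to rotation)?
Circular: fix one position, arrange the rest. (8-1)! = 5040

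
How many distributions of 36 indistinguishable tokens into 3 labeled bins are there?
C(36+3-1, 3-1) = C(38, 2) = 703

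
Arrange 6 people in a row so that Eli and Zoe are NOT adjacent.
Total - adjacent = 6! - (6-1)!×2 = 720 - 240 = 480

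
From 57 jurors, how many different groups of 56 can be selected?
C(57,56) = 57!/(56!×1!) = 57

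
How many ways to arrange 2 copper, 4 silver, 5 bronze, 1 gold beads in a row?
12! / (2! × 4! × 5! × 1!) = 83160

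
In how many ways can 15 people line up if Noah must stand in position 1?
Fix one position: (15-1)! = 87178291200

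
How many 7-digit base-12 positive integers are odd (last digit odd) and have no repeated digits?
Last∈{1,3,5,7,9,11}. Last=0: 0. Last nonzero: 6×10×P(10,5) = 1814400. Total = 1814400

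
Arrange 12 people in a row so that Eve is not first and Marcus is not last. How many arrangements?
By inclusion-exclusion: 12! - 2×(12-1)! + (12-2)! = 479001600 - 79833600 + 3628800 = 402796800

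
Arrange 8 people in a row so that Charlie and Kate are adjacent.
Treat as block: (8-1)! × 2! = 5040 × 2 = 10080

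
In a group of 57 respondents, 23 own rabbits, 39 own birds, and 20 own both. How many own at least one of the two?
|A∪B| = |A| + |B| - |A∩B| = 23 + 39 - 20 = 42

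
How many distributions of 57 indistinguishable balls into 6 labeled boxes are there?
C(57+6-1, 6-1) = C(62, 5) = 6471002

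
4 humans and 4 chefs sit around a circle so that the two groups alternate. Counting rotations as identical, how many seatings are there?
Fix one of the humans: (4-1)! ways for the remaining humans, × 4! ways for the chefs = 6 × 24 = 144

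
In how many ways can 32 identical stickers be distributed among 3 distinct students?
C(32+3-1, 3-1) = C(34, 2) = 561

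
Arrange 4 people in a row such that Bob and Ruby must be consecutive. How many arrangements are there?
Treat the 2 as one block: (4-2+1)! × 2! = 6 × 2 = 12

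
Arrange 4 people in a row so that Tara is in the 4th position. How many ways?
Fix one position: (4-1)! = 6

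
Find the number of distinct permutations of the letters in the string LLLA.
4! / (1! × 3!) = 4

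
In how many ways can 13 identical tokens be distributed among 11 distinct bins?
C(13+11-1, 11-1) = C(23, 10) = 1144066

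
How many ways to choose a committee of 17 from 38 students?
C(38,17) = 38!/(17!×21!) = 28781143380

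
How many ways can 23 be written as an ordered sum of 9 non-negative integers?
C(23+9-1, 9-1) = C(31, 8) = 7888725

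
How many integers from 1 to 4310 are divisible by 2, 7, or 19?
⌊4310/2⌋+⌊4310/7⌋+⌊4310/19⌋ - ⌊4310/14⌋-⌊4310/38⌋-⌊4310/133⌋ + ⌊4310/266⌋ = 2155+615+226 - 307-113-32 + 16 = 2560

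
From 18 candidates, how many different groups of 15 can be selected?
C(18,15) = 18!/(15!×3!) = 816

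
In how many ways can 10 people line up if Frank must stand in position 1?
Fix one position: (10-1)! = 362880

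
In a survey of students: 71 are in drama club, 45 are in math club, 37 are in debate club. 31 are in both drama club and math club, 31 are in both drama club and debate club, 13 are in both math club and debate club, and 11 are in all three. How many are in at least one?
|A∪B∪C| = 71+45+37-31-31-13+11 = 89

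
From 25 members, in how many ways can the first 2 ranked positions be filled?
P(25,2) = 25!/(25-2)! = 600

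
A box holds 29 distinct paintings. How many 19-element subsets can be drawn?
C(29,19) = 29!/(19!×10!) = 20030010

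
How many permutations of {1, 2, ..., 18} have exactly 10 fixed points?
Choose the 10 fixed points C(18,10) = 43758, derange the rest: !8 = Σ_{j=0}^{8} (-1)^j·8!/j! = 40320 - 40320 + 20160 - 6720 + 1680 - 336 + 56 - 8 + 1 = 14833. Product = 43758 × 14833 = 649062414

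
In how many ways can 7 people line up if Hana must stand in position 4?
Fix one position: (7-1)! = 720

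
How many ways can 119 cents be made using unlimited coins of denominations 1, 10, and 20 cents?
Coefficient of x^119 in 1/(1-x^1) · 1/(1-x^10) · 1/(1-x^20). Case on j = number of 20-cent coins (j = 0..5); remainder r = 119 - 20j is made from {1,10} in ⌊r/10⌋+1 ways. r = 119, 99, 79, 59, 39, 19 → 12 + 10 + 8 + 6 + 4 + 2 = 42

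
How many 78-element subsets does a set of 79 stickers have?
C(79,78) = 79!/(78!×1!) = 79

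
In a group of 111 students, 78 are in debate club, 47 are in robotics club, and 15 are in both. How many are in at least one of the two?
|A∪B| = |A| + |B| - |A∩B| = 78 + 47 - 15 = 110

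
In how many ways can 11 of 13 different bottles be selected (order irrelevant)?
C(13,11) = 13!/(11!×2!) = 78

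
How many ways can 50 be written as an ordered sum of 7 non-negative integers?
C(50+7-1, 7-1) = C(56, 6) = 32468436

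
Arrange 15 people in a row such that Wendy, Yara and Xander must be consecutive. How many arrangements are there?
Treat the 3 as one block: (15-3+1)! × 3! = 6227020800 × 6 = 37362124800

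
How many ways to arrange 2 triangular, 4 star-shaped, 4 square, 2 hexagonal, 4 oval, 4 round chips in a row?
20! / (2! × 4! × 4! × 2! × 4! × 4!) = 1833241410000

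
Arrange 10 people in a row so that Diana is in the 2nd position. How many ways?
Fix one position: (10-1)! = 362880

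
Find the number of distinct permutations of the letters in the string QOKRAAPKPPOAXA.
14! / (2! × 4! × 1! × 2! × 1! × 1! × 3!) = 151351200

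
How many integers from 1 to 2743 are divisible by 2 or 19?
⌊2743/2⌋ + ⌊2743/19⌋ - ⌊2743/38⌋ = 1371 + 144 - 72 = 1443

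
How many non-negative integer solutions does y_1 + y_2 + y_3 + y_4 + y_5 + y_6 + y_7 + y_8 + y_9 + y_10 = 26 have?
C(26+10-1, 10-1) = C(35, 9) = 70607460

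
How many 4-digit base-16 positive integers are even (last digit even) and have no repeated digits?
Last∈{0,2,4,6,8,10,12,14}. Last=0: 2730. Last nonzero: 7×14×P(14,2) = 17836. Total = 20566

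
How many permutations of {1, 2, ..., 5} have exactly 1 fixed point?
Choose the 1 fixed point C(5,1) = 5, derange the rest: !4 = Σ_{j=0}^{4} (-1)^j·4!/j! = 24 - 24 + 12 - 4 + 1 = 9. Product = 5 × 9 = 45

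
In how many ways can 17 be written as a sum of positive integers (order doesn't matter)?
Pentagonal recurrence p(n) = p(n-1) + p(n-2) - p(n-5) - p(n-7) + p(n-12) + p(n-15) - ... gives p(0..16) = 1, 1, 2, 3, 5, 7, 11, 15, 22, 30, 42, 56, 77, 101, 135, 176, 231. p(17) = p(16) + p(15) - p(12) - p(10) + p(5) + p(2) = 231 + 176 - 77 - 42 + 7 + 2 = 297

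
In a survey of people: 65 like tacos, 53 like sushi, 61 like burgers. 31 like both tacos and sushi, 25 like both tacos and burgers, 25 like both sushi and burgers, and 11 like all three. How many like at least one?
|A∪B∪C| = 65+53+61-31-25-25+11 = 109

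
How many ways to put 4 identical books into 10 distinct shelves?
C(4+10-1, 10-1) = C(13, 9) = 715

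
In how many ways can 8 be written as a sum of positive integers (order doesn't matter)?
Pentagonal recurrence p(n) = p(n-1) + p(n-2) - p(n-5) - p(n-7) + p(n-12) + p(n-15) - ... gives p(0..7) = 1, 1, 2, 3, 5, 7, 11, 15. p(8) = p(7) + p(6) - p(3) - p(1) = 15 + 11 - 3 - 1 = 22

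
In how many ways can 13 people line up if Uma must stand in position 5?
Fix one position: (13-1)! = 479001600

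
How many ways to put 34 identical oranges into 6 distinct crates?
C(34+6-1, 6-1) = C(39, 5) = 575757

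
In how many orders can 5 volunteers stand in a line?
5! = 120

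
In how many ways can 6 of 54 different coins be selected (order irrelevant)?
C(54,6) = 54!/(6!×48!) = 25827165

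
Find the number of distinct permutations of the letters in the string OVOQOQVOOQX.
11! / (3! × 1! × 5! × 2!) = 27720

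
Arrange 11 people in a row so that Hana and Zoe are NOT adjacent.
Total - adjacent = 11! - (11-1)!×2 = 39916800 - 7257600 = 32659200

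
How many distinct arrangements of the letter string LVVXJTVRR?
9! / (3! × 1! × 1! × 1! × 2! × 1!) = 30240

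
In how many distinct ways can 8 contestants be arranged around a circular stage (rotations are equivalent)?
Circular: fix one position, arrange the rest. (8-1)! = 5040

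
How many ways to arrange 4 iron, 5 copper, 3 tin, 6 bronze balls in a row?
18! / (4! × 5! × 3! × 6!) = 514594080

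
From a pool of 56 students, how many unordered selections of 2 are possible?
C(56,2) = 56!/(2!×54!) = 1540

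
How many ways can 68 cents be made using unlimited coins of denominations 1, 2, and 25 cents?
Coefficient of x^68 in 1/(1-x^1) · 1/(1-x^2) · 1/(1-x^25). Case on j = number of 25-cent coins (j = 0..2); remainder r = 68 - 25j is made from {1,2} in ⌊r/2⌋+1 ways. r = 68, 43, 18 → 35 + 22 + 10 = 67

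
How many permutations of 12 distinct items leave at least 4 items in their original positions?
Exactly j fixed points: C(12,j)·!(12-j); sum over j ≥ 4 (derangement numbers via !m = (m-1)·(!(m-1) + !(m-2)): !0..!8 = 1, 0, 1, 2, 9, 44, 265, 1854, 14833). Σ_{j=4}^{12} C(12,j)·!(12-j) = C(12,4)·!8 + C(12,5)·!7 + C(12,6)·!6 + C(12,7)·!5 + C(12,8)·!4 + C(12,9)·!3 + C(12,10)·!2 + C(12,11)·!1 + C(12,12)·!0 = 495·14833 + 792·1854 + 924·265 + 792·44 + 495·9 + 220·2 + 66·1 + 12·0 + 1·1 = 9095373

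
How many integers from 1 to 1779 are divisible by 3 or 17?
⌊1779/3⌋ + ⌊1779/17⌋ - ⌊1779/51⌋ = 593 + 104 - 34 = 663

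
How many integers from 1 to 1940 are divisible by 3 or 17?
⌊1940/3⌋ + ⌊1940/17⌋ - ⌊1940/51⌋ = 646 + 114 - 38 = 722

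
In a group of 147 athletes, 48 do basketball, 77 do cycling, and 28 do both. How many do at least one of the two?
|A∪B| = |A| + |B| - |A∩B| = 48 + 77 - 28 = 97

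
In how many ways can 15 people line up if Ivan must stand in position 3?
Fix one position: (15-1)! = 87178291200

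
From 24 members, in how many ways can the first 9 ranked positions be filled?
P(24,9) = 24!/(24-9)! = 474467051520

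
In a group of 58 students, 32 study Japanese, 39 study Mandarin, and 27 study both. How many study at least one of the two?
|A∪B| = |A| + |B| - |A∩B| = 32 + 39 - 27 = 44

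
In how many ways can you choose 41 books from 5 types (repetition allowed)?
C(41+5-1, 5-1) = C(45, 4) = 148995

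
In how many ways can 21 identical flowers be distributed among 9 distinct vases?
C(21+9-1, 9-1) = C(29, 8) = 4292145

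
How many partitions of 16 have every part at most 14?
Let r_j(i) = number of partitions of i into parts ≤ j, for i = 0..16. r_1(i) = 1 for all i; r_j(i) = r_{j-1}(i) + r_j(i-j). Rows j = 2..14: ≤2: 1 1 2 2 3 3 4 4 5 5 6 6 7 7 8 8 9; ≤3: 1 1 2 3 4 5 7 8 10 12 14 16 19 21 24 27 30; ≤4: 1 1 2 3 5 6 9 11 15 18 23 27 34 39 47 54 64; ≤5: 1 1 2 3 5 7 10 13 18 23 30 37 47 57 70 84 101; ≤6: 1 1 2 3 5 7 11 14 20 26 35 44 58 71 90 110 136; ≤7: 1 1 2 3 5 7 11 15 21 28 38 49 65 82 105 131 164; ≤8: 1 1 2 3 5 7 11 15 22 29 40 52 70 89 116 146 186; ≤9: 1 1 2 3 5 7 11 15 22 30 41 54 73 94 123 157 201; ≤10: 1 1 2 3 5 7 11 15 22 30 42 55 75 97 128 164 212; ≤11: 1 1 2 3 5 7 11 15 22 30 42 56 76 99 131 169 219; ≤12: 1 1 2 3 5 7 11 15 22 30 42 56 77 100 133 172 224; ≤13: 1 1 2 3 5 7 11 15 22 30 42 56 77 101 134 174 227; ≤14: 1 1 2 3 5 7 11 15 22 30 42 56 77 101 135 175 229. r_14(16) = 229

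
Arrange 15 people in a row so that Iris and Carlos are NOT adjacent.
Total - adjacent = 15! - (15-1)!×2 = 1307674368000 - 174356582400 = 1133317785600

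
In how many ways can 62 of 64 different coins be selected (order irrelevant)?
C(64,62) = 64!/(62!×2!) = 2016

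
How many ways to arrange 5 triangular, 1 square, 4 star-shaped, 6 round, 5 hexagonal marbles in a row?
21! / (5! × 1! × 4! × 6! × 5!) = 205323037920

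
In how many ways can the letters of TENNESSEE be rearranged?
9! / (1! × 4! × 2! × 2!) = 3780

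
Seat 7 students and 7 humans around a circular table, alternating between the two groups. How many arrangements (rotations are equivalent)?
Fix one of the students: (7-1)! ways for the remaining students, × 7! ways for the humans = 720 × 5040 = 3628800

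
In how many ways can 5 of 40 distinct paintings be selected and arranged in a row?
P(40,5) = 40!/(40-5)! = 78960960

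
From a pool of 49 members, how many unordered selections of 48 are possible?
C(49,48) = 49!/(48!×1!) = 49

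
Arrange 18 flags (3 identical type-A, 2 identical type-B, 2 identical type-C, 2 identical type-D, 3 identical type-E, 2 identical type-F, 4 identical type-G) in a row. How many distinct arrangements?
18! / (3! × 2! × 2! × 2! × 3! × 2! × 4!) = 463134672000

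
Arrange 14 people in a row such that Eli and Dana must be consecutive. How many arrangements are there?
Treat the 2 as one block: (14-2+1)! × 2! = 6227020800 × 2 = 12454041600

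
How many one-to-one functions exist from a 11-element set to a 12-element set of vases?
P(12,11) = 12!/(12-11)! = 479001600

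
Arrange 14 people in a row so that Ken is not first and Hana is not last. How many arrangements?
By inclusion-exclusion: 14! - 2×(14-1)! + (14-2)! = 87178291200 - 12454041600 + 479001600 = 75203251200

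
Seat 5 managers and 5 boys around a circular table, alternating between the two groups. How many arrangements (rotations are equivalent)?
Fix one of the managers: (5-1)! ways for the remaining managers, × 5! ways for the boys = 24 × 120 = 2880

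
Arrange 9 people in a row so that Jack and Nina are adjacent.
Treat as block: (9-1)! × 2! = 40320 × 2 = 80640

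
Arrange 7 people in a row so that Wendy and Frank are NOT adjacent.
Total - adjacent = 7! - (7-1)!×2 = 5040 - 1440 = 3600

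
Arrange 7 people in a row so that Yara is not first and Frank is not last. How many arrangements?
By inclusion-exclusion: 7! - 2×(7-1)! + (7-2)! = 5040 - 1440 + 120 = 3720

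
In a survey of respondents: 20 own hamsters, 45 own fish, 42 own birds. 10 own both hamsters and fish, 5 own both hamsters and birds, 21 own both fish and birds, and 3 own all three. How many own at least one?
|A∪B∪C| = 20+45+42-10-5-21+3 = 74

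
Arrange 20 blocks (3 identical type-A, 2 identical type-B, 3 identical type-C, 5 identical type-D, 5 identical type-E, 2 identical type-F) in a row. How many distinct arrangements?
20! / (3! × 2! × 3! × 5! × 5! × 2!) = 1173274502400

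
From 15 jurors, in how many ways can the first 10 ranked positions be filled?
P(15,10) = 15!/(15-10)! = 10897286400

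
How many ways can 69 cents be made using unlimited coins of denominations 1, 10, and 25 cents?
Coefficient of x^69 in 1/(1-x^1) · 1/(1-x^10) · 1/(1-x^25). Case on j = number of 25-cent coins (j = 0..2); remainder r = 69 - 25j is made from {1,10} in ⌊r/10⌋+1 ways. r = 69, 44, 19 → 7 + 5 + 2 = 14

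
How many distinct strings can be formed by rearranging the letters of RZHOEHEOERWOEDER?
16! / (5! × 2! × 3! × 1! × 1! × 3! × 1!) = 2421619200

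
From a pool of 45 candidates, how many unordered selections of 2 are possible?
C(45,2) = 45!/(2!×43!) = 990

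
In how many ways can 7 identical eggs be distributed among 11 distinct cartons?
C(7+11-1, 11-1) = C(17, 10) = 19448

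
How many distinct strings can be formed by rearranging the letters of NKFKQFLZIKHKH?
13! / (4! × 1! × 1! × 2! × 1! × 1! × 2! × 1!) = 64864800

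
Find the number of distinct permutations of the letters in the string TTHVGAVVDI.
10! / (3! × 1! × 2! × 1! × 1! × 1! × 1!) = 302400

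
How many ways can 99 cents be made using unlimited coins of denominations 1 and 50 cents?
Coefficient of x^99 in 1/(1-x^1) · 1/(1-x^50). Use j coins of 50 for j = 0..⌊99/50⌋ = 1, the rest in 1s: 1 + 1 = 2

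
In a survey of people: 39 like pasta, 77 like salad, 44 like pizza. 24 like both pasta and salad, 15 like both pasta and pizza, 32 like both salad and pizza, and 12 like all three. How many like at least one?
|A∪B∪C| = 39+77+44-24-15-32+12 = 101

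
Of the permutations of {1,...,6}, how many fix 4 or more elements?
Exactly j fixed points: C(6,j)·!(6-j); sum over j ≥ 4 (derangement numbers via !m = (m-1)·(!(m-1) + !(m-2)): !0..!2 = 1, 0, 1). Σ_{j=4}^{6} C(6,j)·!(6-j) = C(6,4)·!2 + C(6,5)·!1 + C(6,6)·!0 = 15·1 + 6·0 + 1·1 = 16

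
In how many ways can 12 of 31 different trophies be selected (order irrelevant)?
C(31,12) = 31!/(12!×19!) = 141120525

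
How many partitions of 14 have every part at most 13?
Let r_j(i) = number of partitions of i into parts ≤ j, for i = 0..14. r_1(i) = 1 for all i; r_j(i) = r_{j-1}(i) + r_j(i-j). Rows j = 2..13: ≤2: 1 1 2 2 3 3 4 4 5 5 6 6 7 7 8; ≤3: 1 1 2 3 4 5 7 8 10 12 14 16 19 21 24; ≤4: 1 1 2 3 5 6 9 11 15 18 23 27 34 39 47; ≤5: 1 1 2 3 5 7 10 13 18 23 30 37 47 57 70; ≤6: 1 1 2 3 5 7 11 14 20 26 35 44 58 71 90; ≤7: 1 1 2 3 5 7 11 15 21 28 38 49 65 82 105; ≤8: 1 1 2 3 5 7 11 15 22 29 40 52 70 89 116; ≤9: 1 1 2 3 5 7 11 15 22 30 41 54 73 94 123; ≤10: 1 1 2 3 5 7 11 15 22 30 42 55 75 97 128; ≤11: 1 1 2 3 5 7 11 15 22 30 42 56 76 99 131; ≤12: 1 1 2 3 5 7 11 15 22 30 42 56 77 100 133; ≤13: 1 1 2 3 5 7 11 15 22 30 42 56 77 101 134. r_13(14) = 134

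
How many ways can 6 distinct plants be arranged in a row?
6! = 720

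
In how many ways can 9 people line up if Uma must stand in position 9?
Fix one position: (9-1)! = 40320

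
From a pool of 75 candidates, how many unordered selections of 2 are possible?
C(75,2) = 75!/(2!×73!) = 2775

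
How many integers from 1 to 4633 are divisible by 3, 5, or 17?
⌊4633/3⌋+⌊4633/5⌋+⌊4633/17⌋ - ⌊4633/15⌋-⌊4633/51⌋-⌊4633/85⌋ + ⌊4633/255⌋ = 1544+926+272 - 308-90-54 + 18 = 2308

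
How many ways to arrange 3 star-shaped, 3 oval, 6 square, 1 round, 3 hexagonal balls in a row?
16! / (3! × 3! × 6! × 1! × 3!) = 134534400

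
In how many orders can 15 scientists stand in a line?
15! = 1307674368000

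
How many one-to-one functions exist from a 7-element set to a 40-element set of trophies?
P(40,7) = 40!/(40-7)! = 93963542400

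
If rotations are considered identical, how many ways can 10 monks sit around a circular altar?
Circular: fix one position, arrange the rest. (10-1)! = 362880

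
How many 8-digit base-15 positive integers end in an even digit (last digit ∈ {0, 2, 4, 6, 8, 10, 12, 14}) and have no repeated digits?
Last∈{0,2,4,6,8,10,12,14}. Last=0: 17297280. Last nonzero: 7×13×P(13,6) = 112432320. Total = 129729600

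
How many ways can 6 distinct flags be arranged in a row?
6! = 720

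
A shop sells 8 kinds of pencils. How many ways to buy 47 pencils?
C(47+8-1, 8-1) = C(54, 7) = 177100560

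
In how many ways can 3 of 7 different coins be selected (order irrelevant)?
C(7,3) = 7!/(3!×4!) = 35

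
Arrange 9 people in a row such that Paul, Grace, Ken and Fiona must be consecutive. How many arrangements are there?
Treat the 4 as one block: (9-4+1)! × 4! = 720 × 24 = 17280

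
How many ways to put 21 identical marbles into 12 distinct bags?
C(21+12-1, 12-1) = C(32, 11) = 129024480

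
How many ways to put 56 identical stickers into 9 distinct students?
C(56+9-1, 9-1) = C(64, 8) = 4426165368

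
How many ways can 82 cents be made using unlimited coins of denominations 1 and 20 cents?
Coefficient of x^82 in 1/(1-x^1) · 1/(1-x^20). Use j coins of 20 for j = 0..⌊82/20⌋ = 4, the rest in 1s: 4 + 1 = 5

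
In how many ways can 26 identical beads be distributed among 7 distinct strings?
C(26+7-1, 7-1) = C(32, 6) = 906192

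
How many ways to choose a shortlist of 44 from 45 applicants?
C(45,44) = 45!/(44!×1!) = 45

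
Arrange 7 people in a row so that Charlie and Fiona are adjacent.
Treat as block: (7-1)! × 2! = 720 × 2 = 1440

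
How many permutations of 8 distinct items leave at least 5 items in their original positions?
Exactly j fixed points: C(8,j)·!(8-j); sum over j ≥ 5 (derangement numbers via !m = (m-1)·(!(m-1) + !(m-2)): !0..!3 = 1, 0, 1, 2). Σ_{j=5}^{8} C(8,j)·!(8-j) = C(8,5)·!3 + C(8,6)·!2 + C(8,7)·!1 + C(8,8)·!0 = 56·2 + 28·1 + 8·0 + 1·1 = 141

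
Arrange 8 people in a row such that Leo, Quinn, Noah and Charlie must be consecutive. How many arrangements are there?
Treat the 4 as one block: (8-4+1)! × 4! = 120 × 24 = 2880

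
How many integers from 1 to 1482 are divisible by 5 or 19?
⌊1482/5⌋ + ⌊1482/19⌋ - ⌊1482/95⌋ = 296 + 78 - 15 = 359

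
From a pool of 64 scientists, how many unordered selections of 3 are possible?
C(64,3) = 64!/(3!×61!) = 41664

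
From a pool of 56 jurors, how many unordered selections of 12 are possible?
C(56,12) = 56!/(12!×44!) = 558383307300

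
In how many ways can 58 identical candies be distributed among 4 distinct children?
C(58+4-1, 4-1) = C(61, 3) = 35990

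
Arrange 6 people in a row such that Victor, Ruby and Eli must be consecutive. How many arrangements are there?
Treat the 3 as one block: (6-3+1)! × 3! = 24 × 6 = 144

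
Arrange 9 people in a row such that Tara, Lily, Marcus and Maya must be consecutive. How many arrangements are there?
Treat the 4 as one block: (9-4+1)! × 4! = 720 × 24 = 17280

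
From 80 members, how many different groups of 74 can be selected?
C(80,74) = 80!/(74!×6!) = 300500200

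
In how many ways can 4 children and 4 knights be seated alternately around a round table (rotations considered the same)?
Fix one of the children: (4-1)! ways for the remaining children, × 4! ways for the knights = 6 × 24 = 144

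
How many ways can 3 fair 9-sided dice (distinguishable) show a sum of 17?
Coefficient of x^17 in (x + x² + ... + x^9)^3. By inclusion-exclusion on dice exceeding 9: Σ_j (-1)^j C(3,j)·C(17-1-9j, 2) = C(3,0)·C(16,2) - C(3,1)·C(7,2) = 1·120 - 3·21 = 57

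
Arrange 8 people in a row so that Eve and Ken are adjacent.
Treat as block: (8-1)! × 2! = 5040 × 2 = 10080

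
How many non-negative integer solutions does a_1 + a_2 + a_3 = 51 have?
C(51+3-1, 3-1) = C(53, 2) = 1378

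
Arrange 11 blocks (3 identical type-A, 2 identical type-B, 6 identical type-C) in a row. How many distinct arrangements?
11! / (3! × 2! × 6!) = 4620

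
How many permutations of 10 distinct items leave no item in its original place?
!10 = Σ_{j=0}^{10} (-1)^j·10!/j! = 3628800 - 3628800 + 1814400 - 604800 + 151200 - 30240 + 5040 - 720 + 90 - 10 + 1 = 1334961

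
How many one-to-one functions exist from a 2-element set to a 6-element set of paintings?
P(6,2) = 6!/(6-2)! = 30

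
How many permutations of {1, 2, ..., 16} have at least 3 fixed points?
Exactly j fixed points: C(16,j)·!(16-j); sum over j ≥ 3 (derangement numbers via !m = (m-1)·(!(m-1) + !(m-2)): !0..!13 = 1, 0, 1, 2, 9, 44, 265, 1854, 14833, 133496, 1334961, 14684570, 176214841, 2290792932). Σ_{j=3}^{16} C(16,j)·!(16-j) = C(16,3)·!13 + C(16,4)·!12 + C(16,5)·!11 + C(16,6)·!10 + C(16,7)·!9 + C(16,8)·!8 + C(16,9)·!7 + C(16,10)·!6 + C(16,11)·!5 + C(16,12)·!4 + C(16,13)·!3 + C(16,14)·!2 + C(16,15)·!1 + C(16,16)·!0 = 560·2290792932 + 1820·176214841 + 4368·14684570 + 8008·1334961 + 11440·133496 + 12870·14833 + 11440·1854 + 8008·265 + 4368·44 + 1820·9 + 560·2 + 120·1 + 16·0 + 1·1 = 1680129258631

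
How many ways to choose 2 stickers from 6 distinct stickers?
C(6,2) = 6!/(2!×4!) = 15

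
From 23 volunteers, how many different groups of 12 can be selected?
C(23,12) = 23!/(12!×11!) = 1352078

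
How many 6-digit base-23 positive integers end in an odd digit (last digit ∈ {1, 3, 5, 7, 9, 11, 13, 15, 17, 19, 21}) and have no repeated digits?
Last∈{1,3,5,7,9,11,13,15,17,19,21}. Last=0: 0. Last nonzero: 11×21×P(21,4) = 33180840. Total = 33180840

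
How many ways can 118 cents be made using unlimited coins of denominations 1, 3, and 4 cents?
Coefficient of x^118 in 1/(1-x^1) · 1/(1-x^3) · 1/(1-x^4). Case on j = number of 4-cent coins (j = 0..29); remainder r = 118 - 4j is made from {1,3} in ⌊r/3⌋+1 ways. r = 118, 114, 110, 106, 102, 98, 94, 90, 86, 82, 78, 74, 70, 66, 62, 58, 54, 50, 46, 42, 38, 34, 30, 26, 22, 18, 14, 10, 6, 2 → 40 + 39 + 37 + 36 + 35 + 33 + 32 + 31 + 29 + 28 + 27 + 25 + 24 + 23 + 21 + 20 + 19 + 17 + 16 + 15 + 13 + 12 + 11 + 9 + 8 + 7 + 5 + 4 + 3 + 1 = 620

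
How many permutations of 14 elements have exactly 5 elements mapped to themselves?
Choose the 5 fixed points C(14,5) = 2002, derange the rest: !9 = Σ_{j=0}^{9} (-1)^j·9!/j! = 362880 - 362880 + 181440 - 60480 + 15120 - 3024 + 504 - 72 + 9 - 1 = 133496. Product = 2002 × 133496 = 267258992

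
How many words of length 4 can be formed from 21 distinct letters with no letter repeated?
P(21,4) = 21!/(21-4)! = 143640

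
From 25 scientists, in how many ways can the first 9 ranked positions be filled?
P(25,9) = 25!/(25-9)! = 741354768000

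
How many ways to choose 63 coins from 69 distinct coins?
C(69,63) = 69!/(63!×6!) = 119877472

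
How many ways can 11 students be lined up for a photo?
11! = 39916800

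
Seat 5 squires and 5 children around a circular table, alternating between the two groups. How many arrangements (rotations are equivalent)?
Fix one of the squires: (5-1)! ways for the remaining squires, × 5! ways for the children = 24 × 120 = 2880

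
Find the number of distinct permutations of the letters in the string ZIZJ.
4! / (1! × 2! × 1!) = 12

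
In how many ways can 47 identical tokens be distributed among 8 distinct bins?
C(47+8-1, 8-1) = C(54, 7) = 177100560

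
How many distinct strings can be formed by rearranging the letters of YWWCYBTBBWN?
11! / (1! × 1! × 3! × 2! × 3! × 1!) = 554400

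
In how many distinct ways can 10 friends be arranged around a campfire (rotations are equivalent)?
Circular: fix one position, arrange the rest. (10-1)! = 362880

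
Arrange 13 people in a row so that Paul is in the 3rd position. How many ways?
Fix one position: (13-1)! = 479001600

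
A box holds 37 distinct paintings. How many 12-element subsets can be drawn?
C(37,12) = 37!/(12!×25!) = 1852482996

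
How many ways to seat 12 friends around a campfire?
Circular: fix one position, arrange the rest. (12-1)! = 39916800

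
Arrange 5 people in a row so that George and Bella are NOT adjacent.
Total - adjacent = 5! - (5-1)!×2 = 120 - 48 = 72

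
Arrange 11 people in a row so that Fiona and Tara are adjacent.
Treat as block: (11-1)! × 2! = 3628800 × 2 = 7257600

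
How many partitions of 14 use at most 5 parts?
By conjugation, equals partitions of 14 into parts ≤ 5. Let r_j(i) = number of partitions of i into parts ≤ j, for i = 0..14. r_1(i) = 1 for all i; r_j(i) = r_{j-1}(i) + r_j(i-j). Rows j = 2..5: ≤2: 1 1 2 2 3 3 4 4 5 5 6 6 7 7 8; ≤3: 1 1 2 3 4 5 7 8 10 12 14 16 19 21 24; ≤4: 1 1 2 3 5 6 9 11 15 18 23 27 34 39 47; ≤5: 1 1 2 3 5 7 10 13 18 23 30 37 47 57 70. r_5(14) = 70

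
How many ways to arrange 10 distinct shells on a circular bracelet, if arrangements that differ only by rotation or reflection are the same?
(10-1)!/2 = 362880/2 = 181440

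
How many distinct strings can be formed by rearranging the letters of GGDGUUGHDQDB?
12! / (1! × 1! × 4! × 2! × 3! × 1!) = 1663200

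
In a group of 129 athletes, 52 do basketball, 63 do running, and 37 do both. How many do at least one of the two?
|A∪B| = |A| + |B| - |A∩B| = 52 + 63 - 37 = 78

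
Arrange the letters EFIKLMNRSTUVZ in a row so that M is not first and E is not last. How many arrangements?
By inclusion-exclusion: 13! - 2×(13-1)! + (13-2)! = 6227020800 - 958003200 + 39916800 = 5308934400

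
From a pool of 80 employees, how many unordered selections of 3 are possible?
C(80,3) = 80!/(3!×77!) = 82160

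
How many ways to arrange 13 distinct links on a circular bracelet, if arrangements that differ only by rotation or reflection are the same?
(13-1)!/2 = 479001600/2 = 239500800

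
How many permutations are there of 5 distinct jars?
5! = 120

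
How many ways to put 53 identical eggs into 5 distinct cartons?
C(53+5-1, 5-1) = C(57, 4) = 395010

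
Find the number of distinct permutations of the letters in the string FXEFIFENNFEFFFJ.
15! / (7! × 3! × 2! × 1! × 1! × 1!) = 21621600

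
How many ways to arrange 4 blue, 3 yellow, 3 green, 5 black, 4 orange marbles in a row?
19! / (4! × 3! × 3! × 5! × 4!) = 48886437600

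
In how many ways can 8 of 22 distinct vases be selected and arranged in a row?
P(22,8) = 22!/(22-8)! = 12893126400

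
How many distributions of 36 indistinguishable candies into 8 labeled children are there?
C(36+8-1, 8-1) = C(43, 7) = 32224114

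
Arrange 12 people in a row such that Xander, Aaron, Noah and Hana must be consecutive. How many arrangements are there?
Treat the 4 as one block: (12-4+1)! × 4! = 362880 × 24 = 8709120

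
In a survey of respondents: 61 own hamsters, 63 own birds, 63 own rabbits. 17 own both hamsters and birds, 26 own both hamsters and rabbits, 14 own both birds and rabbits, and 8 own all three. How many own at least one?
|A∪B∪C| = 61+63+63-17-26-14+8 = 138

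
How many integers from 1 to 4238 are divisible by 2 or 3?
⌊4238/2⌋ + ⌊4238/3⌋ - ⌊4238/6⌋ = 2119 + 1412 - 706 = 2825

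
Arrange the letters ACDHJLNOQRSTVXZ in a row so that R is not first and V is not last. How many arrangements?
By inclusion-exclusion: 15! - 2×(15-1)! + (15-2)! = 1307674368000 - 174356582400 + 6227020800 = 1139544806400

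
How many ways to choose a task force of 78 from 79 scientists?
C(79,78) = 79!/(78!×1!) = 79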